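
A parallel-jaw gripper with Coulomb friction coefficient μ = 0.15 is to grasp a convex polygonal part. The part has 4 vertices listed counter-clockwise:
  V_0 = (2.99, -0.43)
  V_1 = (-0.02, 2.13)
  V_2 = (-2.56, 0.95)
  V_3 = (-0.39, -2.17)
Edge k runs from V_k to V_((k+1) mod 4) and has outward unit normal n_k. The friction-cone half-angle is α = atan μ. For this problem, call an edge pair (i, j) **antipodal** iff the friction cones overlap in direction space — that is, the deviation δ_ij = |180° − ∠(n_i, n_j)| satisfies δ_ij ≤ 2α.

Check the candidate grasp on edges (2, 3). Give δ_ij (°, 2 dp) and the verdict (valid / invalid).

α = atan 0.15 = 8.53°;  2α = 17.06°
edge 2: e_2 = (+2.17, -3.12);  n_2 = (-0.8210, -0.5710)
edge 3: e_3 = (+3.38, +1.74);  n_3 = (+0.4577, -0.8891)
∠(n_2, n_3) = 82.42°
δ = |180° − 82.42°| = 97.58°
97.58° > 2α = 17.06°  →  invalid

δ = 97.58°, invalid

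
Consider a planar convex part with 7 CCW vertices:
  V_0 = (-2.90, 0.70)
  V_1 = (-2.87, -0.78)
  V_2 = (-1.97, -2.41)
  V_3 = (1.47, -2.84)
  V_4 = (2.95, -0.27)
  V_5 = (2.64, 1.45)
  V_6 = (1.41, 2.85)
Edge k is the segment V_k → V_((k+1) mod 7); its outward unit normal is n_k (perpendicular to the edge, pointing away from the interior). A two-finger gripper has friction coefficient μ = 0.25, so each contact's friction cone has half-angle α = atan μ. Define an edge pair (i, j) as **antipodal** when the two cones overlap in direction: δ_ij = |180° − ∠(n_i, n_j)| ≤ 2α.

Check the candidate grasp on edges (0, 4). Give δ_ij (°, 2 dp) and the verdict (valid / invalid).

δ = 9.06°, valid

α = atan 0.25 = 14.04°;  2α = 28.07°
edge 0: e_0 = (+0.03, -1.48);  n_0 = (-0.9998, -0.0203)
edge 4: e_4 = (-0.31, +1.72);  n_4 = (+0.9841, +0.1774)
∠(n_0, n_4) = 170.94°
δ = |180° − 170.94°| = 9.06°
9.06° ≤ 2α = 28.07°  →  valid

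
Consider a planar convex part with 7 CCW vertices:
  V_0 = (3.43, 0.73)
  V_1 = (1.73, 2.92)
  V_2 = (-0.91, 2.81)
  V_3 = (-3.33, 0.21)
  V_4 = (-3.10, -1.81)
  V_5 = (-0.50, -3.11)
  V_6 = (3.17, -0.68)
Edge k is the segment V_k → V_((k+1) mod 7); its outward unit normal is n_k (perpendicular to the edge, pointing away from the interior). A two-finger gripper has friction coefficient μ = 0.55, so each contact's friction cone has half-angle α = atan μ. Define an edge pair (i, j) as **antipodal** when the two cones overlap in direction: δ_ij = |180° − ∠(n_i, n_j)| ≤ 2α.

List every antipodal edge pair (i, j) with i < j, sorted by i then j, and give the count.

α = atan 0.55 = 28.81°;  2α = 57.62°
n_0 = (+0.7899, +0.6132)
n_1 = (-0.0416, +0.9991)
n_2 = (-0.7320, +0.6813)
n_3 = (-0.9936, -0.1131)
n_4 = (-0.4472, -0.8944)
n_5 = (+0.5521, -0.8338)
n_6 = (+0.9834, -0.1813)
  (0,1): δ = 125.43°  ·
  (0,2): δ = 80.77°  ·
  (0,3): δ = 31.32°  ✓
  (0,4): δ = 25.61°  ✓
  (0,5): δ = 85.69°  ·
  (0,6): δ = 131.73°  ·
  (1,2): δ = 135.33°  ·
  (1,3): δ = 85.89°  ·
  (1,4): δ = 28.95°  ✓
  (1,5): δ = 31.12°  ✓
  (1,6): δ = 77.17°  ·
  (2,3): δ = 130.56°  ·
  (2,4): δ = 73.62°  ·
  (2,5): δ = 13.54°  ✓
  (2,6): δ = 32.50°  ✓
  (3,4): δ = 123.06°  ·
  (3,5): δ = 62.99°  ·
  (3,6): δ = 16.94°  ✓
  (4,5): δ = 119.93°  ·
  (4,6): δ = 73.88°  ·
  (5,6): δ = 133.96°  ·
antipodal pairs: 7

count = 7; pairs: (0,3), (0,4), (1,4), (1,5), (2,5), (2,6), (3,6)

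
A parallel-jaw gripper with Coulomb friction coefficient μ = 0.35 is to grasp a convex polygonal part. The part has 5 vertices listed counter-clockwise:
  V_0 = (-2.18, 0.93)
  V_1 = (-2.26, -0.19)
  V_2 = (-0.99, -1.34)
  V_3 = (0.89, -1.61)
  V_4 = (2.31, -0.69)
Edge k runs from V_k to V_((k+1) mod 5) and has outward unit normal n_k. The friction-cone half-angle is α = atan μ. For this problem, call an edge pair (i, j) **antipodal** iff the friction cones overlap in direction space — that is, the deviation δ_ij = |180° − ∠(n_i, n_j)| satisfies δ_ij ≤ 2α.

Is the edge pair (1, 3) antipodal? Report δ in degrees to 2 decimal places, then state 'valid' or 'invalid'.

δ = 104.90°, invalid

α = atan 0.35 = 19.29°;  2α = 38.58°
edge 1: e_1 = (+1.27, -1.15);  n_1 = (-0.6712, -0.7413)
edge 3: e_3 = (+1.42, +0.92);  n_3 = (+0.5437, -0.8393)
∠(n_1, n_3) = 75.10°
δ = |180° − 75.10°| = 104.90°
104.90° > 2α = 38.58°  →  invalid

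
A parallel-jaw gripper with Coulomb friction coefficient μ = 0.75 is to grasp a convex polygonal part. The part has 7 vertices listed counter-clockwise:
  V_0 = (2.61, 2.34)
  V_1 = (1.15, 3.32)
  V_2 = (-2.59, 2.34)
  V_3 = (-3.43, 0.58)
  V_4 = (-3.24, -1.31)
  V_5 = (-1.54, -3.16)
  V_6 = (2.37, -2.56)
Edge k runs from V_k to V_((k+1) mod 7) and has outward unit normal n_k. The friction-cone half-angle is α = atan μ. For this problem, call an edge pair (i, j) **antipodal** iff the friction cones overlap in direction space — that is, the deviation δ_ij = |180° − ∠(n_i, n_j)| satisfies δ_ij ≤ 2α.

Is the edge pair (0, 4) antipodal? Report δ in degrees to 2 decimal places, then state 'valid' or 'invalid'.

δ = 13.55°, valid

α = atan 0.75 = 36.87°;  2α = 73.74°
edge 0: e_0 = (-1.46, +0.98);  n_0 = (+0.5573, +0.8303)
edge 4: e_4 = (+1.70, -1.85);  n_4 = (-0.7363, -0.6766)
∠(n_0, n_4) = 166.45°
δ = |180° − 166.45°| = 13.55°
13.55° ≤ 2α = 73.74°  →  valid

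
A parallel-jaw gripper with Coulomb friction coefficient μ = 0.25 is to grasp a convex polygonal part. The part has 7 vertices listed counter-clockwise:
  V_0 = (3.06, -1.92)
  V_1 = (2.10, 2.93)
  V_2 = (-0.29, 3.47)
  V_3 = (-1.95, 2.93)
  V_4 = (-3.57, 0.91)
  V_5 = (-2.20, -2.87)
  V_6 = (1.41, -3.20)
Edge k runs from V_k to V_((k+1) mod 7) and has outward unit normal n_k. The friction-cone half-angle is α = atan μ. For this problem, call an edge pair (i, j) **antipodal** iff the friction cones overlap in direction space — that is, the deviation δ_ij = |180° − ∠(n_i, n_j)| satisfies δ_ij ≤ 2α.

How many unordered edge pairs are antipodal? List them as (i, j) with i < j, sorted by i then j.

α = atan 0.25 = 14.04°;  2α = 28.07°
n_0 = (+0.9810, +0.1942)
n_1 = (+0.2204, +0.9754)
n_2 = (-0.3093, +0.9509)
n_3 = (-0.7801, +0.6256)
n_4 = (-0.9402, -0.3407)
n_5 = (-0.0910, -0.9958)
n_6 = (+0.6129, -0.7901)
  (0,1): δ = 113.93°  ·
  (0,2): δ = 83.18°  ·
  (0,3): δ = 49.93°  ·
  (0,4): δ = 8.73°  ✓
  (0,5): δ = 73.58°  ·
  (0,6): δ = 116.61°  ·
  (1,2): δ = 149.25°  ·
  (1,3): δ = 116.00°  ·
  (1,4): δ = 57.35°  ·
  (1,5): δ = 7.51°  ✓
  (1,6): δ = 50.53°  ·
  (2,3): δ = 146.75°  ·
  (2,4): δ = 88.10°  ·
  (2,5): δ = 23.24°  ✓
  (2,6): δ = 19.78°  ✓
  (3,4): δ = 121.35°  ·
  (3,5): δ = 56.49°  ·
  (3,6): δ = 13.47°  ✓
  (4,5): δ = 115.15°  ·
  (4,6): δ = 72.12°  ·
  (5,6): δ = 136.97°  ·
antipodal pairs: 5

count = 5; pairs: (0,4), (1,5), (2,5), (2,6), (3,6)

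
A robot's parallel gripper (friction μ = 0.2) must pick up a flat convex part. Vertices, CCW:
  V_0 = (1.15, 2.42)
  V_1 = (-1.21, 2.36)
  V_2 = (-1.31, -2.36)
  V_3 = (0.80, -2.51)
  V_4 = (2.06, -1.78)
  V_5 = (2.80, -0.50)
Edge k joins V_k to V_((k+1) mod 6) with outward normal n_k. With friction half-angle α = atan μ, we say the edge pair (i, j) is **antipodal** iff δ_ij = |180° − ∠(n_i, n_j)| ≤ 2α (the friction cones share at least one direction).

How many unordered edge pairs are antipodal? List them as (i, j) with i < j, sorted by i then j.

count = 1; pairs: (0,2)

α = atan 0.2 = 11.31°;  2α = 22.62°
n_0 = (-0.0254, +0.9997)
n_1 = (-0.9998, +0.0212)
n_2 = (-0.0709, -0.9975)
n_3 = (+0.5013, -0.8653)
n_4 = (+0.8657, -0.5005)
n_5 = (+0.8706, +0.4920)
  (0,1): δ = 92.67°  ·
  (0,2): δ = 5.52°  ✓
  (0,3): δ = 28.63°  ·
  (0,4): δ = 58.51°  ·
  (0,5): δ = 118.01°  ·
  (1,2): δ = 92.85°  ·
  (1,3): δ = 58.70°  ·
  (1,4): δ = 28.82°  ·
  (1,5): δ = 30.68°  ·
  (2,3): δ = 145.85°  ·
  (2,4): δ = 115.97°  ·
  (2,5): δ = 56.46°  ·
  (3,4): δ = 150.12°  ·
  (3,5): δ = 90.62°  ·
  (4,5): δ = 120.50°  ·
antipodal pairs: 1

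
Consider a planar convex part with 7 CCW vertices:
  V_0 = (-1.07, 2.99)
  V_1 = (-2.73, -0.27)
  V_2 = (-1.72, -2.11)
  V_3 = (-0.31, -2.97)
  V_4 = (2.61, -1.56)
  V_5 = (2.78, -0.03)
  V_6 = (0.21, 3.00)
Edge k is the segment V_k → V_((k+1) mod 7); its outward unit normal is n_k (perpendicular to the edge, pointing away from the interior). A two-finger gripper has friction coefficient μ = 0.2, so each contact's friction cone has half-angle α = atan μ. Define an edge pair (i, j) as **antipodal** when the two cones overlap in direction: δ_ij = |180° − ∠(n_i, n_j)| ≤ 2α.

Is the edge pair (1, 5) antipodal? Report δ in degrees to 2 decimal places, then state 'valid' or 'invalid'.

δ = 11.54°, valid

α = atan 0.2 = 11.31°;  2α = 22.62°
edge 1: e_1 = (+1.01, -1.84);  n_1 = (-0.8766, -0.4812)
edge 5: e_5 = (-2.57, +3.03);  n_5 = (+0.7626, +0.6468)
∠(n_1, n_5) = 168.46°
δ = |180° − 168.46°| = 11.54°
11.54° ≤ 2α = 22.62°  →  valid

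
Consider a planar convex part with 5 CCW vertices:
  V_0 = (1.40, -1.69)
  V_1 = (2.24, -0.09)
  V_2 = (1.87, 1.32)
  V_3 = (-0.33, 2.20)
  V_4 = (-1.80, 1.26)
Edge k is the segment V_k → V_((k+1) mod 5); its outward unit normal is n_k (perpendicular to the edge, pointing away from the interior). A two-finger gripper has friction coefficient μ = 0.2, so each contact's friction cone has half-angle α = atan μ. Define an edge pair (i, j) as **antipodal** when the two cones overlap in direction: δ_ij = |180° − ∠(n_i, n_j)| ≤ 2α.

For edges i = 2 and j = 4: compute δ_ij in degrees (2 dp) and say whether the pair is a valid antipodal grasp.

δ = 20.87°, valid

α = atan 0.2 = 11.31°;  2α = 22.62°
edge 2: e_2 = (-2.20, +0.88);  n_2 = (+0.3714, +0.9285)
edge 4: e_4 = (+3.20, -2.95);  n_4 = (-0.6778, -0.7352)
∠(n_2, n_4) = 159.13°
δ = |180° − 159.13°| = 20.87°
20.87° ≤ 2α = 22.62°  →  valid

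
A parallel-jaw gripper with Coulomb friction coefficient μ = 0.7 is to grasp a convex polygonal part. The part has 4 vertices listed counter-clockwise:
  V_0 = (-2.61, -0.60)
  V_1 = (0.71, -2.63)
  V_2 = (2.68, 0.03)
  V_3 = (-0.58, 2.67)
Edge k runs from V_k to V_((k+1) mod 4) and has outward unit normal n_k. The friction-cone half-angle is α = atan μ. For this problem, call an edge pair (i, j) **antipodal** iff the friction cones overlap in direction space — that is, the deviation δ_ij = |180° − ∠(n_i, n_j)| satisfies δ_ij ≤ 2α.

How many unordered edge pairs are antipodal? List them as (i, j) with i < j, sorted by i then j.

count = 2; pairs: (0,2), (1,3)

α = atan 0.7 = 34.99°;  2α = 69.98°
n_0 = (-0.5217, -0.8532)
n_1 = (+0.8036, -0.5952)
n_2 = (+0.6293, +0.7771)
n_3 = (-0.8496, +0.5274)
  (0,1): δ = 95.08°  ·
  (0,2): δ = 7.56°  ✓
  (0,3): δ = 89.61°  ·
  (1,2): δ = 92.48°  ·
  (1,3): δ = 4.69°  ✓
  (2,3): δ = 82.83°  ·
antipodal pairs: 2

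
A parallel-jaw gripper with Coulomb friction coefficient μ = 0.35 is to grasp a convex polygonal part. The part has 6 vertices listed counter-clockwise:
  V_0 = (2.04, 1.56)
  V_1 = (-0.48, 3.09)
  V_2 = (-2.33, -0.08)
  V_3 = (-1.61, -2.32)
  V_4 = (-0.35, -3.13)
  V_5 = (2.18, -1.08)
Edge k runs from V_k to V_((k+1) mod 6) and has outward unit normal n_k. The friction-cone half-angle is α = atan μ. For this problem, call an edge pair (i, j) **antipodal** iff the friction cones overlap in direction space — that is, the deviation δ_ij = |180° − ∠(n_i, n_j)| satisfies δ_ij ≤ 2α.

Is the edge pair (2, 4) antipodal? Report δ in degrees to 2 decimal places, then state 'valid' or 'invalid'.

α = atan 0.35 = 19.29°;  2α = 38.58°
edge 2: e_2 = (+0.72, -2.24);  n_2 = (-0.9520, -0.3060)
edge 4: e_4 = (+2.53, +2.05);  n_4 = (+0.6296, -0.7770)
∠(n_2, n_4) = 111.20°
δ = |180° − 111.20°| = 68.80°
68.80° > 2α = 38.58°  →  invalid

δ = 68.80°, invalid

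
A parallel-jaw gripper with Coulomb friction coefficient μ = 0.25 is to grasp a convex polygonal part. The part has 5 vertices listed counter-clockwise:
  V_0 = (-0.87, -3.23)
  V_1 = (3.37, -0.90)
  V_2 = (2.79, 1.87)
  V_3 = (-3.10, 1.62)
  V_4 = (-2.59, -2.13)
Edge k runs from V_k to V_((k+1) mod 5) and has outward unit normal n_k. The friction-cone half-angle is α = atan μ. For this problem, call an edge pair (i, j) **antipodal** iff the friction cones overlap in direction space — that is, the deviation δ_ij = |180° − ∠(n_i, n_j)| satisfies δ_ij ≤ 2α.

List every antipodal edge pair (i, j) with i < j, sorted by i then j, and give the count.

α = atan 0.25 = 14.04°;  2α = 28.07°
n_0 = (+0.4816, -0.8764)
n_1 = (+0.9788, +0.2049)
n_2 = (-0.0424, +0.9991)
n_3 = (-0.9909, -0.1348)
n_4 = (-0.5388, -0.8424)
  (0,1): δ = 106.96°  ·
  (0,2): δ = 26.36°  ✓
  (0,3): δ = 68.95°  ·
  (0,4): δ = 118.61°  ·
  (1,2): δ = 99.40°  ·
  (1,3): δ = 4.08°  ✓
  (1,4): δ = 45.57°  ·
  (2,3): δ = 84.69°  ·
  (2,4): δ = 35.03°  ·
  (3,4): δ = 130.35°  ·
antipodal pairs: 2

count = 2; pairs: (0,2), (1,3)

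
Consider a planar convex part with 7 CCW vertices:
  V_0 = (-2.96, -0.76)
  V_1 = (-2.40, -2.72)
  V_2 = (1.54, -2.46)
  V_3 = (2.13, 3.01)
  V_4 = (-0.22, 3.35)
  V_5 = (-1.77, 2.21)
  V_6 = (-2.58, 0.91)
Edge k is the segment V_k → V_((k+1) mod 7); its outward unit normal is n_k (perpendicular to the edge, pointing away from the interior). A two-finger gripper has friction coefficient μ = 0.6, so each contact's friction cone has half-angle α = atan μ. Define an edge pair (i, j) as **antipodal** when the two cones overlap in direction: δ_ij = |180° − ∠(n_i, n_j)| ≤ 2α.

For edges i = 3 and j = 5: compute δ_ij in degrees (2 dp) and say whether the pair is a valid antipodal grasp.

α = atan 0.6 = 30.96°;  2α = 61.93°
edge 3: e_3 = (-2.35, +0.34);  n_3 = (+0.1432, +0.9897)
edge 5: e_5 = (-0.81, -1.30);  n_5 = (-0.8487, +0.5288)
∠(n_3, n_5) = 66.31°
δ = |180° − 66.31°| = 113.69°
113.69° > 2α = 61.93°  →  invalid

δ = 113.69°, invalid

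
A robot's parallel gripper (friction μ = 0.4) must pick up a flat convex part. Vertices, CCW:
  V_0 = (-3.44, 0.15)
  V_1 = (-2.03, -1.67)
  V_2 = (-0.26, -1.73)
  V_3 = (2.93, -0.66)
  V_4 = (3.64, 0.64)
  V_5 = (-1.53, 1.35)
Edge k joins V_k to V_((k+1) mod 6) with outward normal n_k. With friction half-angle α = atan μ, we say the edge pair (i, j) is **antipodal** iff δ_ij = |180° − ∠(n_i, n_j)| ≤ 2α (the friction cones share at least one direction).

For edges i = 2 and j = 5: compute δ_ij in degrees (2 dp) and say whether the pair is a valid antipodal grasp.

δ = 13.60°, valid

α = atan 0.4 = 21.80°;  2α = 43.60°
edge 2: e_2 = (+3.19, +1.07);  n_2 = (+0.3180, -0.9481)
edge 5: e_5 = (-1.91, -1.20);  n_5 = (-0.5320, +0.8468)
∠(n_2, n_5) = 166.40°
δ = |180° − 166.40°| = 13.60°
13.60° ≤ 2α = 43.60°  →  valid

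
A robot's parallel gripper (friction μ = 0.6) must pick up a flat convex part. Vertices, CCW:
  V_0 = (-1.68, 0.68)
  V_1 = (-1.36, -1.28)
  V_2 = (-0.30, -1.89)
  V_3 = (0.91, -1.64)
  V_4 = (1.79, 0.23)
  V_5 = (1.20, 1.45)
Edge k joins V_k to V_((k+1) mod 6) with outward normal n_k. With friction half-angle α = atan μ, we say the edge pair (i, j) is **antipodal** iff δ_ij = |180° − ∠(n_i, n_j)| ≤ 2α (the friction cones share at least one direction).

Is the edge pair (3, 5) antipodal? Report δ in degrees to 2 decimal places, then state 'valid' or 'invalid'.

α = atan 0.6 = 30.96°;  2α = 61.93°
edge 3: e_3 = (+0.88, +1.87);  n_3 = (+0.9048, -0.4258)
edge 5: e_5 = (-2.88, -0.77);  n_5 = (-0.2583, +0.9661)
∠(n_3, n_5) = 130.17°
δ = |180° − 130.17°| = 49.83°
49.83° ≤ 2α = 61.93°  →  valid

δ = 49.83°, valid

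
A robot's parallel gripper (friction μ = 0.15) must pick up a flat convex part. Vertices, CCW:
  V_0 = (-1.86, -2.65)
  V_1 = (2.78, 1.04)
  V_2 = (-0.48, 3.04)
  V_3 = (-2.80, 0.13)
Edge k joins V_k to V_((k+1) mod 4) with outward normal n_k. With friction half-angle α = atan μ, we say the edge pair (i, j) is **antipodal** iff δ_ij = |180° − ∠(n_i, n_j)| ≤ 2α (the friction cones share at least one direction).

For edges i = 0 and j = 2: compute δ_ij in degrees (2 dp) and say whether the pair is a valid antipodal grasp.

α = atan 0.15 = 8.53°;  2α = 17.06°
edge 0: e_0 = (+4.64, +3.69);  n_0 = (+0.6224, -0.7827)
edge 2: e_2 = (-2.32, -2.91);  n_2 = (-0.7819, +0.6234)
∠(n_0, n_2) = 167.06°
δ = |180° − 167.06°| = 12.94°
12.94° ≤ 2α = 17.06°  →  valid

δ = 12.94°, valid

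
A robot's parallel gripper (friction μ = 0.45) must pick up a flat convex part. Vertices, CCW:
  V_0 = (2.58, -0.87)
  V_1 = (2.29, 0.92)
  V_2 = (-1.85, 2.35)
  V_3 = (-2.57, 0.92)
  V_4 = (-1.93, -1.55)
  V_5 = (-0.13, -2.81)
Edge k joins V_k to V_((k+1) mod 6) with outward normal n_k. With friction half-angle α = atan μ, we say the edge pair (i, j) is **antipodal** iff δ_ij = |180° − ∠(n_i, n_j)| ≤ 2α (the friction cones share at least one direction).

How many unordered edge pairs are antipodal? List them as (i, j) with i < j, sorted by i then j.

α = atan 0.45 = 24.23°;  2α = 48.46°
n_0 = (+0.9871, +0.1599)
n_1 = (+0.3265, +0.9452)
n_2 = (-0.8932, +0.4497)
n_3 = (-0.9680, -0.2508)
n_4 = (-0.5735, -0.8192)
n_5 = (+0.5821, -0.8131)
  (0,1): δ = 118.26°  ·
  (0,2): δ = 35.93°  ✓
  (0,3): δ = 5.32°  ✓
  (0,4): δ = 45.81°  ✓
  (0,5): δ = 116.40°  ·
  (1,2): δ = 97.67°  ·
  (1,3): δ = 56.42°  ·
  (1,4): δ = 15.94°  ✓
  (1,5): δ = 54.65°  ·
  (2,3): δ = 138.75°  ·
  (2,4): δ = 98.27°  ·
  (2,5): δ = 27.68°  ✓
  (3,4): δ = 139.52°  ·
  (3,5): δ = 68.93°  ·
  (4,5): δ = 109.41°  ·
antipodal pairs: 5

count = 5; pairs: (0,2), (0,3), (0,4), (1,4), (2,5)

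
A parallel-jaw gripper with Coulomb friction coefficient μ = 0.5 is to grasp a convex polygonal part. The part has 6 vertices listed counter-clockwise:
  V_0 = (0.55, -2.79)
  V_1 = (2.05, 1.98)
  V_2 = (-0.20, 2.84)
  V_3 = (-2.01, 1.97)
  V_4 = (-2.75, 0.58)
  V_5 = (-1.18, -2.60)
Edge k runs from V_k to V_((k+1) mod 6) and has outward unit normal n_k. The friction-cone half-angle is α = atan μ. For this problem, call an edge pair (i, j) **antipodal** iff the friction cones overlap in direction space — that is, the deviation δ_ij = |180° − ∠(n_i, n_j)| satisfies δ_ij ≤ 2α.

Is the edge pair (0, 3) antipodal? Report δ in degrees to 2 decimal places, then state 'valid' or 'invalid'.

α = atan 0.5 = 26.57°;  2α = 53.13°
edge 0: e_0 = (+1.50, +4.77);  n_0 = (+0.9539, -0.3000)
edge 3: e_3 = (-0.74, -1.39);  n_3 = (-0.8827, +0.4699)
∠(n_0, n_3) = 169.43°
δ = |180° − 169.43°| = 10.57°
10.57° ≤ 2α = 53.13°  →  valid

δ = 10.57°, valid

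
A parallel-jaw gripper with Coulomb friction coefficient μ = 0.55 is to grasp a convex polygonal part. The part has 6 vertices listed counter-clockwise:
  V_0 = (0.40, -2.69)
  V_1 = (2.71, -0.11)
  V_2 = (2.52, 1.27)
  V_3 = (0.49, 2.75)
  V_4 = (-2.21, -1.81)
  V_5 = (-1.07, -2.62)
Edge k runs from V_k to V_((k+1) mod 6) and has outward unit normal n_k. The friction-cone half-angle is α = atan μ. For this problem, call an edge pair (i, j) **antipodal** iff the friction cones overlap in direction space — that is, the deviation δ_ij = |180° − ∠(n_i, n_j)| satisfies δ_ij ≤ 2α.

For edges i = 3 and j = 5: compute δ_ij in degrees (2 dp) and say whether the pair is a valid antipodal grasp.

α = atan 0.55 = 28.81°;  2α = 57.62°
edge 3: e_3 = (-2.70, -4.56);  n_3 = (-0.8605, +0.5095)
edge 5: e_5 = (+1.47, -0.07);  n_5 = (-0.0476, -0.9989)
∠(n_3, n_5) = 117.90°
δ = |180° − 117.90°| = 62.10°
62.10° > 2α = 57.62°  →  invalid

δ = 62.10°, invalid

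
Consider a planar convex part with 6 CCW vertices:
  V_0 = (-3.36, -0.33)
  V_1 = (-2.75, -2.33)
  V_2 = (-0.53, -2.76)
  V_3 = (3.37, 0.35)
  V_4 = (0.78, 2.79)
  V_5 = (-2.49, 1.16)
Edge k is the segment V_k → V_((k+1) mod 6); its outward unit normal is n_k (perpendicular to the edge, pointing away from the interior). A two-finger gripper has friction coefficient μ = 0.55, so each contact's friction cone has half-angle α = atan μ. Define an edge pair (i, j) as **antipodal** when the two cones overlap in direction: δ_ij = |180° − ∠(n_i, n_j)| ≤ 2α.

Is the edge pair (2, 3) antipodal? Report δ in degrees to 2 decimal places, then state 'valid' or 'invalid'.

δ = 81.86°, invalid

α = atan 0.55 = 28.81°;  2α = 57.62°
edge 2: e_2 = (+3.90, +3.11);  n_2 = (+0.6235, -0.7818)
edge 3: e_3 = (-2.59, +2.44);  n_3 = (+0.6857, +0.7279)
∠(n_2, n_3) = 98.14°
δ = |180° − 98.14°| = 81.86°
81.86° > 2α = 57.62°  →  invalid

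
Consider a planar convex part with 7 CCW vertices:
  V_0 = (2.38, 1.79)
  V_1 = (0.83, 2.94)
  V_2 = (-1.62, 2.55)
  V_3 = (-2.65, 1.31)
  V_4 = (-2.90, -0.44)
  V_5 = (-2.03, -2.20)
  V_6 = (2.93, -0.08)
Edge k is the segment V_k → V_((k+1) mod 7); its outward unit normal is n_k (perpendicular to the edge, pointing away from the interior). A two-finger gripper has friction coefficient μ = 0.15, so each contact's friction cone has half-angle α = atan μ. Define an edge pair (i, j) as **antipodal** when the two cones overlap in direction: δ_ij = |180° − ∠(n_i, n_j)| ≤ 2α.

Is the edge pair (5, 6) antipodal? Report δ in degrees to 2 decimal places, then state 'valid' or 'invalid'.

δ = 96.75°, invalid

α = atan 0.15 = 8.53°;  2α = 17.06°
edge 5: e_5 = (+4.96, +2.12);  n_5 = (+0.3930, -0.9195)
edge 6: e_6 = (-0.55, +1.87);  n_6 = (+0.9594, +0.2822)
∠(n_5, n_6) = 83.25°
δ = |180° − 83.25°| = 96.75°
96.75° > 2α = 17.06°  →  invalid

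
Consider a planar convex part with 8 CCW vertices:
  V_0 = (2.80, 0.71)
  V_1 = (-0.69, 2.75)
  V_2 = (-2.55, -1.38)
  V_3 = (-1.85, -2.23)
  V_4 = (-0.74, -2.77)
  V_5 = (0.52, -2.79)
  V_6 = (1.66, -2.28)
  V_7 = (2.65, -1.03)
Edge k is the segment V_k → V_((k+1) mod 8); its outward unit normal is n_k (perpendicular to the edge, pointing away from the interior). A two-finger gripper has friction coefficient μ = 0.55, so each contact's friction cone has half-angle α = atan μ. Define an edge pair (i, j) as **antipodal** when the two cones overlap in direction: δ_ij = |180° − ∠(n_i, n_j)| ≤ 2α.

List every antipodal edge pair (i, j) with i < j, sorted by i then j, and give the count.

α = atan 0.55 = 28.81°;  2α = 57.62°
n_0 = (+0.5046, +0.8633)
n_1 = (-0.9118, +0.4106)
n_2 = (-0.7719, -0.6357)
n_3 = (-0.4375, -0.8992)
n_4 = (-0.0159, -0.9999)
n_5 = (+0.4084, -0.9128)
n_6 = (+0.7839, -0.6209)
n_7 = (+0.9963, -0.0859)
  (0,1): δ = 83.94°  ·
  (0,2): δ = 20.22°  ✓
  (0,3): δ = 4.37°  ✓
  (0,4): δ = 29.40°  ✓
  (0,5): δ = 54.41°  ✓
  (0,6): δ = 81.93°  ·
  (0,7): δ = 115.38°  ·
  (1,2): δ = 116.28°  ·
  (1,3): δ = 91.70°  ·
  (1,4): δ = 66.66°  ·
  (1,5): δ = 41.65°  ✓
  (1,6): δ = 14.13°  ✓
  (1,7): δ = 19.32°  ✓
  (2,3): δ = 155.41°  ·
  (2,4): δ = 130.38°  ·
  (2,5): δ = 105.37°  ·
  (2,6): δ = 77.85°  ·
  (2,7): δ = 44.40°  ✓
  (3,4): δ = 154.97°  ·
  (3,5): δ = 129.96°  ·
  (3,6): δ = 102.44°  ·
  (3,7): δ = 68.98°  ·
  (4,5): δ = 154.99°  ·
  (4,6): δ = 127.47°  ·
  (4,7): δ = 94.02°  ·
  (5,6): δ = 152.48°  ·
  (5,7): δ = 119.03°  ·
  (6,7): δ = 146.55°  ·
antipodal pairs: 8

count = 8; pairs: (0,2), (0,3), (0,4), (0,5), (1,5), (1,6), (1,7), (2,7)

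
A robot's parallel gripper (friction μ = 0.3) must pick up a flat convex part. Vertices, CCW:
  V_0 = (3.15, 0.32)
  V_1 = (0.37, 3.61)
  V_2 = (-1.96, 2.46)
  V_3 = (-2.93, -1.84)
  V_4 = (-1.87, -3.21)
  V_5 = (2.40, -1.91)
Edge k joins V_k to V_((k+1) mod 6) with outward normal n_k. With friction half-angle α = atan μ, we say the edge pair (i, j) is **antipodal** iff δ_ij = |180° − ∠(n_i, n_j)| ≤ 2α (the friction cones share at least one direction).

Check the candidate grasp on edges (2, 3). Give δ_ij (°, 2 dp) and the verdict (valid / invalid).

δ = 129.56°, invalid

α = atan 0.3 = 16.70°;  2α = 33.40°
edge 2: e_2 = (-0.97, -4.30);  n_2 = (-0.9755, +0.2201)
edge 3: e_3 = (+1.06, -1.37);  n_3 = (-0.7909, -0.6119)
∠(n_2, n_3) = 50.44°
δ = |180° − 50.44°| = 129.56°
129.56° > 2α = 33.40°  →  invalid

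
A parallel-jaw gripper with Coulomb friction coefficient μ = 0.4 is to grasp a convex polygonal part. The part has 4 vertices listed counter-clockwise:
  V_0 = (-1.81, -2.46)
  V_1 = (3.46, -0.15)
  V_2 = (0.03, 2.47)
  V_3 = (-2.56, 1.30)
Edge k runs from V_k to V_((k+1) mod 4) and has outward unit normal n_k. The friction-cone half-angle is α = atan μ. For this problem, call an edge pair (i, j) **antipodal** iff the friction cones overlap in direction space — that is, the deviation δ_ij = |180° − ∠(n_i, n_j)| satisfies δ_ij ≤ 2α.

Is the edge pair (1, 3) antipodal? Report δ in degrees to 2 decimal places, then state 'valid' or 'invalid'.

α = atan 0.4 = 21.80°;  2α = 43.60°
edge 1: e_1 = (-3.43, +2.62);  n_1 = (+0.6070, +0.7947)
edge 3: e_3 = (+0.75, -3.76);  n_3 = (-0.9807, -0.1956)
∠(n_1, n_3) = 138.65°
δ = |180° − 138.65°| = 41.35°
41.35° ≤ 2α = 43.60°  →  valid

δ = 41.35°, valid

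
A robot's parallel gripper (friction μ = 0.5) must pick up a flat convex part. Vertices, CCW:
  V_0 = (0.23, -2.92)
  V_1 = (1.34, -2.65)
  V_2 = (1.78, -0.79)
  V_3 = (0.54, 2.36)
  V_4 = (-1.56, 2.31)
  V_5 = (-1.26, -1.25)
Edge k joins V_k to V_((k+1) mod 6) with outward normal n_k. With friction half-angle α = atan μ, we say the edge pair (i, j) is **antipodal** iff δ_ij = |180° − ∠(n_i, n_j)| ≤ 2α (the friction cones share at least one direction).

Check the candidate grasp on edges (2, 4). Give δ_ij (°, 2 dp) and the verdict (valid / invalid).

α = atan 0.5 = 26.57°;  2α = 53.13°
edge 2: e_2 = (-1.24, +3.15);  n_2 = (+0.9305, +0.3663)
edge 4: e_4 = (+0.30, -3.56);  n_4 = (-0.9965, -0.0840)
∠(n_2, n_4) = 163.33°
δ = |180° − 163.33°| = 16.67°
16.67° ≤ 2α = 53.13°  →  valid

δ = 16.67°, valid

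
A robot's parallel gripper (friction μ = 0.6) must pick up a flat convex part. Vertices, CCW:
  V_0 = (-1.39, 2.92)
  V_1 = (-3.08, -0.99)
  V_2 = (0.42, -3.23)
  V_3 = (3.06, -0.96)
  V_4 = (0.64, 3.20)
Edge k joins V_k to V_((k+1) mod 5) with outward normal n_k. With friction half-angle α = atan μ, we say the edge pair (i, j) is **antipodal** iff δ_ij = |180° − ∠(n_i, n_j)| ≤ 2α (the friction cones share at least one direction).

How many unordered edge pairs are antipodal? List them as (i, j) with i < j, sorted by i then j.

α = atan 0.6 = 30.96°;  2α = 61.93°
n_0 = (-0.9179, +0.3968)
n_1 = (-0.5391, -0.8423)
n_2 = (+0.6520, -0.7582)
n_3 = (+0.8644, +0.5028)
n_4 = (-0.1366, +0.9906)
  (0,1): δ = 99.24°  ·
  (0,2): δ = 25.93°  ✓
  (0,3): δ = 53.56°  ✓
  (0,4): δ = 121.23°  ·
  (1,2): δ = 106.69°  ·
  (1,3): δ = 27.19°  ✓
  (1,4): δ = 40.47°  ✓
  (2,3): δ = 100.50°  ·
  (2,4): δ = 32.84°  ✓
  (3,4): δ = 112.33°  ·
antipodal pairs: 5

count = 5; pairs: (0,2), (0,3), (1,3), (1,4), (2,4)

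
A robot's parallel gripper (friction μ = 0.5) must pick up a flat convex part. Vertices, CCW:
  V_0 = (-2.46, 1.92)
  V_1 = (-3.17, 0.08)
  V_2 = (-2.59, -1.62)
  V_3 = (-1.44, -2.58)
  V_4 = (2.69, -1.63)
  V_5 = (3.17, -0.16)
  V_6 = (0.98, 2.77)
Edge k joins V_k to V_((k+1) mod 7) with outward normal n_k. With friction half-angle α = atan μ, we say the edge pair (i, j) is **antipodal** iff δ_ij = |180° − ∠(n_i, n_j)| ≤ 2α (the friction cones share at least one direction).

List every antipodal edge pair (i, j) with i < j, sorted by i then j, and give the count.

count = 5; pairs: (0,4), (1,4), (1,5), (2,5), (3,6)

α = atan 0.5 = 26.57°;  2α = 53.13°
n_0 = (-0.9330, +0.3600)
n_1 = (-0.9464, -0.3229)
n_2 = (-0.6408, -0.7677)
n_3 = (+0.2242, -0.9746)
n_4 = (+0.9506, -0.3104)
n_5 = (+0.8010, +0.5987)
n_6 = (-0.2399, +0.9708)
  (0,1): δ = 140.06°  ·
  (0,2): δ = 108.75°  ·
  (0,3): δ = 55.95°  ·
  (0,4): δ = 3.02°  ✓
  (0,5): δ = 57.88°  ·
  (0,6): δ = 124.98°  ·
  (1,2): δ = 148.69°  ·
  (1,3): δ = 95.88°  ·
  (1,4): δ = 36.92°  ✓
  (1,5): δ = 17.94°  ✓
  (1,6): δ = 85.04°  ·
  (2,3): δ = 127.19°  ·
  (2,4): δ = 68.23°  ·
  (2,5): δ = 13.37°  ✓
  (2,6): δ = 53.73°  ·
  (3,4): δ = 121.04°  ·
  (3,5): δ = 66.18°  ·
  (3,6): δ = 0.93°  ✓
  (4,5): δ = 125.14°  ·
  (4,6): δ = 58.04°  ·
  (5,6): δ = 112.90°  ·
antipodal pairs: 5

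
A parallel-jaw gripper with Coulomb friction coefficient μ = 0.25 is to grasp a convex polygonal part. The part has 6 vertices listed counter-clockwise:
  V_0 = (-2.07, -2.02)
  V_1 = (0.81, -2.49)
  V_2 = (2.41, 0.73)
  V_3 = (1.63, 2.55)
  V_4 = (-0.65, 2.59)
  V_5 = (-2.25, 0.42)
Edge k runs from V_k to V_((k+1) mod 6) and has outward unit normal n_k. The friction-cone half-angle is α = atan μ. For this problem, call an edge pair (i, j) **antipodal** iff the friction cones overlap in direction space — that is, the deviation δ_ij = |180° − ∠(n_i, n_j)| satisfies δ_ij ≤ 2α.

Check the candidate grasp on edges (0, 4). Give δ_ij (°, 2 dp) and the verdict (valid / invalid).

α = atan 0.25 = 14.04°;  2α = 28.07°
edge 0: e_0 = (+2.88, -0.47);  n_0 = (-0.1611, -0.9869)
edge 4: e_4 = (-1.60, -2.17);  n_4 = (-0.8049, +0.5935)
∠(n_0, n_4) = 117.13°
δ = |180° − 117.13°| = 62.87°
62.87° > 2α = 28.07°  →  invalid

δ = 62.87°, invalid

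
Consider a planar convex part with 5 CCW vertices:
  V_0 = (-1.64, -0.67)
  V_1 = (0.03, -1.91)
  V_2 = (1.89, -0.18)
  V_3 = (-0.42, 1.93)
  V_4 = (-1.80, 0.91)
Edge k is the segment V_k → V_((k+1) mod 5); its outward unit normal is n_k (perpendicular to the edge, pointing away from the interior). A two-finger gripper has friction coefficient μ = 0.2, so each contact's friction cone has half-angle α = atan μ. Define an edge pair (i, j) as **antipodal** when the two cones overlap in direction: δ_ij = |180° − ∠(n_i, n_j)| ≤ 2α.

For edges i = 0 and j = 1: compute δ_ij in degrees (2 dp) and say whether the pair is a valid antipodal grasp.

δ = 100.48°, invalid

α = atan 0.2 = 11.31°;  2α = 22.62°
edge 0: e_0 = (+1.67, -1.24);  n_0 = (-0.5961, -0.8029)
edge 1: e_1 = (+1.86, +1.73);  n_1 = (+0.6811, -0.7322)
∠(n_0, n_1) = 79.52°
δ = |180° − 79.52°| = 100.48°
100.48° > 2α = 22.62°  →  invalid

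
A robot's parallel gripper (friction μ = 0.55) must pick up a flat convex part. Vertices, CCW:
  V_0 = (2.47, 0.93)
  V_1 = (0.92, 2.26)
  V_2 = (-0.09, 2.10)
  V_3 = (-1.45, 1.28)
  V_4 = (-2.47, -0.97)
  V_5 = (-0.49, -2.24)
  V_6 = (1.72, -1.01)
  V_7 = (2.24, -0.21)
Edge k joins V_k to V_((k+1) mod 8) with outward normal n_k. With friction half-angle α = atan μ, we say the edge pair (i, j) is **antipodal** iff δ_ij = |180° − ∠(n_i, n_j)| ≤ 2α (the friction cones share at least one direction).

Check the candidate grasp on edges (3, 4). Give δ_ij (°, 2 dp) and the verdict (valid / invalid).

δ = 98.29°, invalid

α = atan 0.55 = 28.81°;  2α = 57.62°
edge 3: e_3 = (-1.02, -2.25);  n_3 = (-0.9108, +0.4129)
edge 4: e_4 = (+1.98, -1.27);  n_4 = (-0.5399, -0.8417)
∠(n_3, n_4) = 81.71°
δ = |180° − 81.71°| = 98.29°
98.29° > 2α = 57.62°  →  invalid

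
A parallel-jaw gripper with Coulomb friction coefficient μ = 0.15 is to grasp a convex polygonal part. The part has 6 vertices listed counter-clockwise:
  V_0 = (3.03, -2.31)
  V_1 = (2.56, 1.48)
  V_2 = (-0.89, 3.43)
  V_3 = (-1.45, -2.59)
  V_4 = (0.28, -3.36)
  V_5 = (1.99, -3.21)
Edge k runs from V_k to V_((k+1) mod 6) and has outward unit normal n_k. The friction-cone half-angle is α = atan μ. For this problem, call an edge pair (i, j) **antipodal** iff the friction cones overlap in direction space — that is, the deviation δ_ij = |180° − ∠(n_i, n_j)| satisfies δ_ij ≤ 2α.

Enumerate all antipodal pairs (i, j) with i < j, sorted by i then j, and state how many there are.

count = 2; pairs: (0,2), (1,3)

α = atan 0.15 = 8.53°;  2α = 17.06°
n_0 = (+0.9924, +0.1231)
n_1 = (+0.4921, +0.8706)
n_2 = (-0.9957, +0.0926)
n_3 = (-0.4066, -0.9136)
n_4 = (+0.0874, -0.9962)
n_5 = (+0.6544, -0.7562)
  (0,1): δ = 126.55°  ·
  (0,2): δ = 12.38°  ✓
  (0,3): δ = 58.94°  ·
  (0,4): δ = 87.94°  ·
  (0,5): δ = 123.80°  ·
  (1,2): δ = 65.84°  ·
  (1,3): δ = 5.48°  ✓
  (1,4): δ = 34.49°  ·
  (1,5): δ = 70.35°  ·
  (2,3): δ = 108.68°  ·
  (2,4): δ = 79.67°  ·
  (2,5): δ = 43.81°  ·
  (3,4): δ = 150.99°  ·
  (3,5): δ = 115.13°  ·
  (4,5): δ = 144.14°  ·
antipodal pairs: 2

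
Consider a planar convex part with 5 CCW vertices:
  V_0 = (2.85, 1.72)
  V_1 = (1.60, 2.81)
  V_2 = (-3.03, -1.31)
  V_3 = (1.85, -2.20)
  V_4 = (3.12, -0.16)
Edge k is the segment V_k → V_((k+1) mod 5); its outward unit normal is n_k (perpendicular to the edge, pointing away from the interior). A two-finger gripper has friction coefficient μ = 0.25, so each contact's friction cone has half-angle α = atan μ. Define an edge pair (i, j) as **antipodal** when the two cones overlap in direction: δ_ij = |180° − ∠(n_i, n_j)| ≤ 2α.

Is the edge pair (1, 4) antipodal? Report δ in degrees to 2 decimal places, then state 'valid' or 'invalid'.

δ = 56.51°, invalid

α = atan 0.25 = 14.04°;  2α = 28.07°
edge 1: e_1 = (-4.63, -4.12);  n_1 = (-0.6648, +0.7471)
edge 4: e_4 = (-0.27, +1.88);  n_4 = (+0.9898, +0.1422)
∠(n_1, n_4) = 123.49°
δ = |180° − 123.49°| = 56.51°
56.51° > 2α = 28.07°  →  invalid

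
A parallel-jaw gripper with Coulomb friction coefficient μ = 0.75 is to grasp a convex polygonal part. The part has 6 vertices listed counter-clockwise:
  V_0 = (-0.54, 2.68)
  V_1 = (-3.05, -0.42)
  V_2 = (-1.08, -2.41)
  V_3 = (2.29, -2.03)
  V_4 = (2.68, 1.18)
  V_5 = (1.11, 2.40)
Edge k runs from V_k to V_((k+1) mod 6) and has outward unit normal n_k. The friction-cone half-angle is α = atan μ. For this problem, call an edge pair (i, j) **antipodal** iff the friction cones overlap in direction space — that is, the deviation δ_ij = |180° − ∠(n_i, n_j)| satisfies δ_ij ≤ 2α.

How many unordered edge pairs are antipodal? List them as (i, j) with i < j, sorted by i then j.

α = atan 0.75 = 36.87°;  2α = 73.74°
n_0 = (-0.7772, +0.6293)
n_1 = (-0.7107, -0.7035)
n_2 = (+0.1120, -0.9937)
n_3 = (+0.9927, -0.1206)
n_4 = (+0.6136, +0.7896)
n_5 = (+0.1673, +0.9859)
  (0,1): δ = 96.29°  ·
  (0,2): δ = 44.57°  ✓
  (0,3): δ = 32.07°  ✓
  (0,4): δ = 91.15°  ·
  (0,5): δ = 119.37°  ·
  (1,2): δ = 128.28°  ·
  (1,3): δ = 51.64°  ✓
  (1,4): δ = 7.44°  ✓
  (1,5): δ = 35.66°  ✓
  (2,3): δ = 103.36°  ·
  (2,4): δ = 44.28°  ✓
  (2,5): δ = 16.06°  ✓
  (3,4): δ = 120.92°  ·
  (3,5): δ = 92.70°  ·
  (4,5): δ = 151.78°  ·
antipodal pairs: 7

count = 7; pairs: (0,2), (0,3), (1,3), (1,4), (1,5), (2,4), (2,5)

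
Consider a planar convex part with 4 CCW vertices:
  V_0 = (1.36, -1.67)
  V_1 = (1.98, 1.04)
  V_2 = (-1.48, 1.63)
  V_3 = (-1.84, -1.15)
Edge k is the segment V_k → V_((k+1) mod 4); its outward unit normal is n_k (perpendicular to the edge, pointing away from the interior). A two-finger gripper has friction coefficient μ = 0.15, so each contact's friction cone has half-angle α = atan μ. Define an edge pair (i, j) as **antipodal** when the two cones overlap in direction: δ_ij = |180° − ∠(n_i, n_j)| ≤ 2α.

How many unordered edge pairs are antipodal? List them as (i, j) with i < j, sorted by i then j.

count = 2; pairs: (0,2), (1,3)

α = atan 0.15 = 8.53°;  2α = 17.06°
n_0 = (+0.9748, -0.2230)
n_1 = (+0.1681, +0.9858)
n_2 = (-0.9917, +0.1284)
n_3 = (-0.1604, -0.9871)
  (0,1): δ = 86.79°  ·
  (0,2): δ = 5.51°  ✓
  (0,3): δ = 93.66°  ·
  (1,2): δ = 87.70°  ·
  (1,3): δ = 0.45°  ✓
  (2,3): δ = 91.85°  ·
antipodal pairs: 2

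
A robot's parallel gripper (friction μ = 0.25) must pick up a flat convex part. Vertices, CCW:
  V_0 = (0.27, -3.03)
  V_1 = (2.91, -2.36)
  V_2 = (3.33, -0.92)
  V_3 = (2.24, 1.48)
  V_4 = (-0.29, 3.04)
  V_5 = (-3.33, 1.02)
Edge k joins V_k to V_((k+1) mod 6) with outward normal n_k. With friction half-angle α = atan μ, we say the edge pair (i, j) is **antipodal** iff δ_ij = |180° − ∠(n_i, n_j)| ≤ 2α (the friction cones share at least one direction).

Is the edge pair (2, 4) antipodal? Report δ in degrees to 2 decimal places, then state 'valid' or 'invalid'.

δ = 80.82°, invalid

α = atan 0.25 = 14.04°;  2α = 28.07°
edge 2: e_2 = (-1.09, +2.40);  n_2 = (+0.9105, +0.4135)
edge 4: e_4 = (-3.04, -2.02);  n_4 = (-0.5534, +0.8329)
∠(n_2, n_4) = 99.18°
δ = |180° − 99.18°| = 80.82°
80.82° > 2α = 28.07°  →  invalid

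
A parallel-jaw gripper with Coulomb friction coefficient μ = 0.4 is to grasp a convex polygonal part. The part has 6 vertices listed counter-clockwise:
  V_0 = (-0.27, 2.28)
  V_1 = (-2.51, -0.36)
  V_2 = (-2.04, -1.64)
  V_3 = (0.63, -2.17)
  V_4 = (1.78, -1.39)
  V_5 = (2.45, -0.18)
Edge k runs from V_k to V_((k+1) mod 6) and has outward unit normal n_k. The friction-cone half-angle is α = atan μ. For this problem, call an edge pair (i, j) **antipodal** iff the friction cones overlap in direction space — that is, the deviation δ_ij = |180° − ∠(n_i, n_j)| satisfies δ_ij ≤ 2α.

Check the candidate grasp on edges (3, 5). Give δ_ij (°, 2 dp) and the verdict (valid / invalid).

α = atan 0.4 = 21.80°;  2α = 43.60°
edge 3: e_3 = (+1.15, +0.78);  n_3 = (+0.5613, -0.8276)
edge 5: e_5 = (-2.72, +2.46);  n_5 = (+0.6708, +0.7417)
∠(n_3, n_5) = 103.73°
δ = |180° − 103.73°| = 76.27°
76.27° > 2α = 43.60°  →  invalid

δ = 76.27°, invalid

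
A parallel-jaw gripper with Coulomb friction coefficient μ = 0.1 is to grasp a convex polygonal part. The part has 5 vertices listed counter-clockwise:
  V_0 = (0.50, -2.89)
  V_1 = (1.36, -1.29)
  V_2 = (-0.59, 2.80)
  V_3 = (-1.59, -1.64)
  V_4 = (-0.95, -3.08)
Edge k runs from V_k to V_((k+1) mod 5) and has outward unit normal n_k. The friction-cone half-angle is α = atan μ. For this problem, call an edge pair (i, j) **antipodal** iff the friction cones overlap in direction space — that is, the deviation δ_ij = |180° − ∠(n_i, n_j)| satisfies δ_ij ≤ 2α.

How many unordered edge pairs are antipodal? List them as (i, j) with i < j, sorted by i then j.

α = atan 0.1 = 5.71°;  2α = 11.42°
n_0 = (+0.8808, -0.4734)
n_1 = (+0.9027, +0.4304)
n_2 = (-0.9756, +0.2197)
n_3 = (-0.9138, -0.4061)
n_4 = (+0.1299, -0.9915)
  (0,1): δ = 126.25°  ·
  (0,2): δ = 15.57°  ·
  (0,3): δ = 52.22°  ·
  (0,4): δ = 125.72°  ·
  (1,2): δ = 38.18°  ·
  (1,3): δ = 1.53°  ✓
  (1,4): δ = 71.97°  ·
  (2,3): δ = 143.34°  ·
  (2,4): δ = 69.84°  ·
  (3,4): δ = 106.50°  ·
antipodal pairs: 1

count = 1; pairs: (1,3)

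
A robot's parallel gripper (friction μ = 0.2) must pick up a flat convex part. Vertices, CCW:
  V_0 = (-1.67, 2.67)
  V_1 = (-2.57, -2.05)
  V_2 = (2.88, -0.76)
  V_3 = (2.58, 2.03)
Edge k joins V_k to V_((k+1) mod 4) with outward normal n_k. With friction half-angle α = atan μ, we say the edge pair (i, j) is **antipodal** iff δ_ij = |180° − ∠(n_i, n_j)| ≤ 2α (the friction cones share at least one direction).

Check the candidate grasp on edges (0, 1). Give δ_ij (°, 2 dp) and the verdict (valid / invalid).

δ = 65.89°, invalid

α = atan 0.2 = 11.31°;  2α = 22.62°
edge 0: e_0 = (-0.90, -4.72);  n_0 = (-0.9823, +0.1873)
edge 1: e_1 = (+5.45, +1.29);  n_1 = (+0.2303, -0.9731)
∠(n_0, n_1) = 114.11°
δ = |180° − 114.11°| = 65.89°
65.89° > 2α = 22.62°  →  invalid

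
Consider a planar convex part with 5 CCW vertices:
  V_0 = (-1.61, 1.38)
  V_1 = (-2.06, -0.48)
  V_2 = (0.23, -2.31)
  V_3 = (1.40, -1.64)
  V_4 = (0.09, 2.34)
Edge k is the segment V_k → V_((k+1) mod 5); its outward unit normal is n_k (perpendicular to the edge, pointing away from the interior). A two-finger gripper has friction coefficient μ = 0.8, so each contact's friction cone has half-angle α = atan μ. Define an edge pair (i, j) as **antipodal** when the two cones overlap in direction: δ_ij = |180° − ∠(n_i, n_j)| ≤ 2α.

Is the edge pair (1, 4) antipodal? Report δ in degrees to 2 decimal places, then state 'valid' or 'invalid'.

α = atan 0.8 = 38.66°;  2α = 77.32°
edge 1: e_1 = (+2.29, -1.83);  n_1 = (-0.6243, -0.7812)
edge 4: e_4 = (-1.70, -0.96);  n_4 = (-0.4917, +0.8708)
∠(n_1, n_4) = 111.92°
δ = |180° − 111.92°| = 68.08°
68.08° ≤ 2α = 77.32°  →  valid

δ = 68.08°, valid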